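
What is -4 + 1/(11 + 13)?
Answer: -95/24 ≈ -3.9583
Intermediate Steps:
-4 + 1/(11 + 13) = -4 + 1/24 = -95/24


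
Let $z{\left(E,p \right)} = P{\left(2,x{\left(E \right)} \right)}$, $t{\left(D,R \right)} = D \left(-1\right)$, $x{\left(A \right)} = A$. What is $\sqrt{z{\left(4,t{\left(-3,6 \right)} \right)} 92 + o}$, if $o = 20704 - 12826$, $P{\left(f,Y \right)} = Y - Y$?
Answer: $\sqrt{7878} \approx 88.758$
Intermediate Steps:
$t{\left(D,R \right)} = - D$
$P{\left(f,Y \right)} = 0$
$z{\left(E,p \right)} = 0$
$o = 7878$ ($o = 20704 - 12826 = 7878$)
$\sqrt{z{\left(4,t{\left(-3,6 \right)} \right)} 92 + o} = \sqrt{0 \cdot 92 + 7878} = \sqrt{0 + 7878} = \sqrt{7878}$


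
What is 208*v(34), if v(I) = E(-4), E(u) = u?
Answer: -832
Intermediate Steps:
v(I) = -4
208*v(34) = 208*(-4) = -832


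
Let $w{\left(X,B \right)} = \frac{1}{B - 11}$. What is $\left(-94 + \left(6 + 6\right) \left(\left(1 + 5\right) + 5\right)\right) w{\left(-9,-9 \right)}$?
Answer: $- \frac{19}{10} \approx -1.9$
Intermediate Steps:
$w{\left(X,B \right)} = \frac{1}{-11 + B}$
$\left(-94 + \left(6 + 6\right) \left(\left(1 + 5\right) + 5\right)\right) w{\left(-9,-9 \right)} = \frac{-94 + \left(6 + 6\right) \left(\left(1 + 5\right) + 5\right)}{-11 - 9} = \frac{-94 + 12 \left(6 + 5\right)}{-20} = \left(-94 + 12 \cdot 11\right) \left(- \frac{1}{20}\right) = \left(-94 + 132\right) \left(- \frac{1}{20}\right) = 38 \left(- \frac{1}{20}\right) = - \frac{19}{10}$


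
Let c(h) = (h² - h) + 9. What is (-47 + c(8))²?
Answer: 324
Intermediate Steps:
c(h) = 9 + h² - h
(-47 + c(8))² = (-47 + (9 + 8² - 1*8))² = (-47 + (9 + 64 - 8))² = (-47 + 65)² = 18² = 324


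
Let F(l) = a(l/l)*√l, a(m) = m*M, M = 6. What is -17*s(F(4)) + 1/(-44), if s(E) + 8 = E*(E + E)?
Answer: -209441/44 ≈ -4760.0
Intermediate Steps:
a(m) = 6*m (a(m) = m*6 = 6*m)
F(l) = 6*√l (F(l) = (6*(l/l))*√l = (6*1)*√l = 6*√l)
s(E) = -8 + 2*E² (s(E) = -8 + E*(E + E) = -8 + E*(2*E) = -8 + 2*E²)
-17*s(F(4)) + 1/(-44) = -17*(-8 + 2*(6*√4)²) + 1/(-44) = -17*(-8 + 2*(6*2)²) - 1/44 = -17*(-8 + 2*12²) - 1/44 = -17*(-8 + 2*144) - 1/44 = -17*(-8 + 288) - 1/44 = -17*280 - 1/44 = -4760 - 1/44 = -209441/44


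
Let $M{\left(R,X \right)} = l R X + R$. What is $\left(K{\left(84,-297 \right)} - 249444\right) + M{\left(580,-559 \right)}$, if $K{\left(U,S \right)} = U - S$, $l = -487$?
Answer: $157646657$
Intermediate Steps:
$M{\left(R,X \right)} = R - 487 R X$ ($M{\left(R,X \right)} = - 487 R X + R = R - 487 R X$)
$\left(K{\left(84,-297 \right)} - 249444\right) + M{\left(580,-559 \right)} = \left(\left(84 - -297\right) - 249444\right) + 580 \left(1 - -272233\right) = \left(\left(84 + 297\right) - 249444\right) + 580 \left(1 + 272233\right) = \left(381 - 249444\right) + 580 \cdot 272234 = -249063 + 157895720 = 157646657$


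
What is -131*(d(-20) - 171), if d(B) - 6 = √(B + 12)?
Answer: 21615 - 262*I*√2 ≈ 21615.0 - 370.52*I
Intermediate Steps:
d(B) = 6 + √(12 + B) (d(B) = 6 + √(B + 12) = 6 + √(12 + B))
-131*(d(-20) - 171) = -131*((6 + √(12 - 20)) - 171) = -131*((6 + √(-8)) - 171) = -131*((6 + 2*I*√2) - 171) = -131*(-165 + 2*I*√2) = 21615 - 262*I*√2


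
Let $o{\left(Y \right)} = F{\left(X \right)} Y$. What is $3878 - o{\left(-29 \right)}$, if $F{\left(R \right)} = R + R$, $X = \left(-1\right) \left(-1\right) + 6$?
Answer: $4284$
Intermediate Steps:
$X = 7$ ($X = 1 + 6 = 7$)
$F{\left(R \right)} = 2 R$
$o{\left(Y \right)} = 14 Y$ ($o{\left(Y \right)} = 2 \cdot 7 Y = 14 Y$)
$3878 - o{\left(-29 \right)} = 3878 - 14 \left(-29\right) = 3878 - -406 = 3878 + 406 = 4284$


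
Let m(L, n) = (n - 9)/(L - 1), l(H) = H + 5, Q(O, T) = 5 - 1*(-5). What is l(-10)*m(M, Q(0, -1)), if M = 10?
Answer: -5/9 ≈ -0.55556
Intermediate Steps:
Q(O, T) = 10 (Q(O, T) = 5 + 5 = 10)
l(H) = 5 + H
m(L, n) = (-9 + n)/(-1 + L)
l(-10)*m(M, Q(0, -1)) = (5 - 10)*((-9 + 10)/(-1 + 10)) = -5/9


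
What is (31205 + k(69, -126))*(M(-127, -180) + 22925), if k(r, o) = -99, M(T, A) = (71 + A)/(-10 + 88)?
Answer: 27809401673/39 ≈ 7.1306e+8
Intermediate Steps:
M(T, A) = 71/78 + A/78 (M(T, A) = (71 + A)/78 = (71 + A)*(1/78) = 71/78 + A/78)
(31205 + k(69, -126))*(M(-127, -180) + 22925) = (31205 - 99)*((71/78 + (1/78)*(-180)) + 22925) = 31106*((71/78 - 30/13) + 22925) = 31106*(-109/78 + 22925) = 31106*(1788041/78) = 27809401673/39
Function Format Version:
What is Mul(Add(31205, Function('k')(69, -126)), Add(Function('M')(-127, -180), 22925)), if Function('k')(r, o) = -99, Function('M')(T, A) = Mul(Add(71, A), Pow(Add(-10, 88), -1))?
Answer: Rational(27809401673, 39) ≈ 7.1306e+8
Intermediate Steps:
Function('M')(T, A) = Add(Rational(71, 78), Mul(Rational(1, 78), A)) (Function('M')(T, A) = Mul(Add(71, A), Pow(78, -1)) = Mul(Add(71, A), Rational(1, 78)) = Add(Rational(71, 78), Mul(Rational(1, 78), A)))
Mul(Add(31205, Function('k')(69, -126)), Add(Function('M')(-127, -180), 22925)) = Mul(Add(31205, -99), Add(Add(Rational(71, 78), Mul(Rational(1, 78), -180)), 22925)) = Mul(31106, Add(Add(Rational(71, 78), Rational(-30, 13)), 22925)) = Mul(31106, Add(Rational(-109, 78), 22925)) = Mul(31106, Rational(1788041, 78)) = Rational(27809401673, 39)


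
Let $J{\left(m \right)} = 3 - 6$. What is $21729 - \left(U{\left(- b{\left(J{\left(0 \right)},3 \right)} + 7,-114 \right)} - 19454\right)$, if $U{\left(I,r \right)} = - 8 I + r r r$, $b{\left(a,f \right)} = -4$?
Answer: $1522815$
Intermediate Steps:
$J{\left(m \right)} = -3$ ($J{\left(m \right)} = 3 - 6 = -3$)
$U{\left(I,r \right)} = r^{3} - 8 I$ ($U{\left(I,r \right)} = - 8 I + r^{2} r = - 8 I + r^{3} = r^{3} - 8 I$)
$21729 - \left(U{\left(- b{\left(J{\left(0 \right)},3 \right)} + 7,-114 \right)} - 19454\right) = 21729 - \left(\left(\left(-114\right)^{3} - 8 \left(\left(-1\right) \left(-4\right) + 7\right)\right) - 19454\right) = 21729 - \left(\left(-1481544 - 8 \left(4 + 7\right)\right) - 19454\right) = 21729 - \left(\left(-1481544 - 88\right) - 19454\right) = 21729 - \left(-1481632 - 19454\right) = 21729 - -1501086 = 21729 + 1501086 = 1522815$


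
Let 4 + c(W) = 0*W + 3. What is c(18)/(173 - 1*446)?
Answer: 1/273 ≈ 0.0036630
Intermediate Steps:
c(W) = -1 (c(W) = -4 + (0*W + 3) = -4 + (0 + 3) = -4 + 3 = -1)
c(18)/(173 - 1*446) = -1/(173 - 1*446) = -1/(173 - 446) = -1/(-273) = -1*(-1/273) = 1/273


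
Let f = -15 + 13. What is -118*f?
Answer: 236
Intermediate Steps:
f = -2
-118*f = -118*(-2) = 236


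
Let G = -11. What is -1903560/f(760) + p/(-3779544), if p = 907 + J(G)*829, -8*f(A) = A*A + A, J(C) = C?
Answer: 359759123159/13662106674 ≈ 26.333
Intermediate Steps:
f(A) = -A/8 - A²/8 (f(A) = -(A*A + A)/8 = -(A² + A)/8 = -(A + A²)/8 = -A/8 - A²/8)
p = -8212 (p = 907 - 11*829 = 907 - 9119 = -8212)
-1903560/f(760) + p/(-3779544) = -1903560*(-1/(95*(1 + 760))) - 8212/(-3779544) = -1903560/((-⅛*760*761)) - 8212*(-1/3779544) = -1903560/(-72295) + 2053/944886 = -1903560*(-1/72295) + 2053/944886 = 380712/14459 + 2053/944886 = 359759123159/13662106674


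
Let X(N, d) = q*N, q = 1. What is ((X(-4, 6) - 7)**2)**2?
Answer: 14641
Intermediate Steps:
X(N, d) = N (X(N, d) = 1*N = N)
((X(-4, 6) - 7)**2)**2 = ((-4 - 7)**2)**2 = ((-11)**2)**2 = 121**2 = 14641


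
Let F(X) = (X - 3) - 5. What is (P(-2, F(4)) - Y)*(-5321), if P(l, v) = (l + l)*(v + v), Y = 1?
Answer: -164951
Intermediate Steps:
F(X) = -8 + X (F(X) = (-3 + X) - 5 = -8 + X)
P(l, v) = 4*l*v (P(l, v) = (2*l)*(2*v) = 4*l*v)
(P(-2, F(4)) - Y)*(-5321) = (4*(-2)*(-8 + 4) - 1*1)*(-5321) = (4*(-2)*(-4) - 1)*(-5321) = (32 - 1)*(-5321) = 31*(-5321) = -164951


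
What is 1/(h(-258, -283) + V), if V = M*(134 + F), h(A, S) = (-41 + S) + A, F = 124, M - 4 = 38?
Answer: 1/10254 ≈ 9.7523e-5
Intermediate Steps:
M = 42 (M = 4 + 38 = 42)
h(A, S) = -41 + A + S
V = 10836 (V = 42*(134 + 124) = 42*258 = 10836)
1/(h(-258, -283) + V) = 1/((-41 - 258 - 283) + 10836) = 1/(-582 + 10836) = 1/10254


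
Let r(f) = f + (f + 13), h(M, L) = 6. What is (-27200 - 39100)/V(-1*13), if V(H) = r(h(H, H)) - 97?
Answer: 5525/6 ≈ 920.83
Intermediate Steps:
r(f) = 13 + 2*f (r(f) = f + (13 + f) = 13 + 2*f)
V(H) = -72 (V(H) = (13 + 2*6) - 97 = (13 + 12) - 97 = 25 - 97 = -72)
(-27200 - 39100)/V(-1*13) = (-27200 - 39100)/(-72) = -66300*(-1/72) = 5525/6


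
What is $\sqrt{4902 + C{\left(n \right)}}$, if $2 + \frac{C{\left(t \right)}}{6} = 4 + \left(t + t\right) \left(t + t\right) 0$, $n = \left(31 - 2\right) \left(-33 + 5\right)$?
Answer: $3 \sqrt{546} \approx 70.1$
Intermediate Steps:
$n = -812$ ($n = 29 \left(-28\right) = -812$)
$C{\left(t \right)} = 12$ ($C{\left(t \right)} = -12 + 6 \left(4 + \left(t + t\right) \left(t + t\right) 0\right) = -12 + 6 \left(4 + 2 t 2 t 0\right) = -12 + 6 \left(4 + 4 t^{2} \cdot 0\right) = -12 + 6 \left(4 + 0\right) = -12 + 6 \cdot 4 = -12 + 24 = 12$)
$\sqrt{4902 + C{\left(n \right)}} = \sqrt{4902 + 12} = \sqrt{4914} = 3 \sqrt{546}$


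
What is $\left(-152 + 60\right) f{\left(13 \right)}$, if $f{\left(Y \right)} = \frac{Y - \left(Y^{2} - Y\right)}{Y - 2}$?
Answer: $1196$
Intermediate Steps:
$f{\left(Y \right)} = \frac{- Y^{2} + 2 Y}{-2 + Y}$
$\left(-152 + 60\right) f{\left(13 \right)} = \left(-152 + 60\right) \left(\left(-1\right) 13\right) = \left(-92\right) \left(-13\right) = 1196$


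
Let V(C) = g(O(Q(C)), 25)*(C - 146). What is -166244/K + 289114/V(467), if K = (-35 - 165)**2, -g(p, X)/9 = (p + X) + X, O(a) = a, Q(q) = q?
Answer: -607169999/139590000 ≈ -4.3497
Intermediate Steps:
g(p, X) = -18*X - 9*p (g(p, X) = -9*((p + X) + X) = -9*((X + p) + X) = -9*(p + 2*X) = -18*X - 9*p)
K = 40000 (K = (-200)**2 = 40000)
V(C) = (-450 - 9*C)*(-146 + C) (V(C) = (-18*25 - 9*C)*(C - 146) = (-450 - 9*C)*(-146 + C))
-166244/K + 289114/V(467) = -166244/40000 + 289114/((-9*(-146 + 467)*(50 + 467))) = -166244*1/40000 + 289114/((-9*321*517)) = -41561/10000 + 289114/(-1493613) = -41561/10000 + 289114*(-1/1493613) = -41561/10000 - 2702/13959 = -607169999/139590000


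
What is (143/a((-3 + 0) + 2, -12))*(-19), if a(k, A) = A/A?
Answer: -2717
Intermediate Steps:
a(k, A) = 1
(143/a((-3 + 0) + 2, -12))*(-19) = (143/1)*(-19) = (143*1)*(-19) = 143*(-19) = -2717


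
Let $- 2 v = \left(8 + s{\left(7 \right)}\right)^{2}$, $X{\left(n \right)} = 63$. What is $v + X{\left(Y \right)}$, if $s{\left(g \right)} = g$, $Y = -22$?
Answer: $- \frac{99}{2} \approx -49.5$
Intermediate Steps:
$v = - \frac{225}{2}$ ($v = - \frac{\left(8 + 7\right)^{2}}{2} = - \frac{15^{2}}{2} = \left(- \frac{1}{2}\right) 225 = - \frac{225}{2} \approx -112.5$)
$v + X{\left(Y \right)} = - \frac{225}{2} + 63 = - \frac{99}{2}$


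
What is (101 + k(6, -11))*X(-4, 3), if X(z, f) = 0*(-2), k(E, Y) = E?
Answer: 0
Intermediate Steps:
X(z, f) = 0
(101 + k(6, -11))*X(-4, 3) = (101 + 6)*0 = 107*0 = 0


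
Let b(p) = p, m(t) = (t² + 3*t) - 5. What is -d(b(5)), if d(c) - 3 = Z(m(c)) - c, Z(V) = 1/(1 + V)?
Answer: 71/36 ≈ 1.9722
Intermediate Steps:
m(t) = -5 + t² + 3*t
d(c) = 3 + 1/(-4 + c² + 3*c) - c (d(c) = 3 + (1/(1 + (-5 + c² + 3*c)) - c) = 3 + (1/(-4 + c² + 3*c) - c) = 3 + 1/(-4 + c² + 3*c) - c)
-d(b(5)) = -(-11 - 1*5³ + 13*5)/(-4 + 5² + 3*5) = -(-11 - 1*125 + 65)/(-4 + 25 + 15) = -(-11 - 125 + 65)/36 = -(-71)/36 = -1*(-71/36) = 71/36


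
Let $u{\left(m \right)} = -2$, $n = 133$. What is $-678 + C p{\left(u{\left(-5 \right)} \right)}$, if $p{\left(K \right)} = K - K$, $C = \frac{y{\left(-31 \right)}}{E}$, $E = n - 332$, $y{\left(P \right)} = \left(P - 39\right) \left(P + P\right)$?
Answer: $-678$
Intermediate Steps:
$y{\left(P \right)} = 2 P \left(-39 + P\right)$ ($y{\left(P \right)} = \left(-39 + P\right) 2 P = 2 P \left(-39 + P\right)$)
$E = -199$ ($E = 133 - 332 = -199$)
$C = - \frac{4340}{199}$ ($C = \frac{2 \left(-31\right) \left(-39 - 31\right)}{-199} = 2 \left(-31\right) \left(-70\right) \left(- \frac{1}{199}\right) = 4340 \left(- \frac{1}{199}\right) = - \frac{4340}{199} \approx -21.809$)
$p{\left(K \right)} = 0$
$-678 + C p{\left(u{\left(-5 \right)} \right)} = -678 - 0 = -678 + 0 = -678$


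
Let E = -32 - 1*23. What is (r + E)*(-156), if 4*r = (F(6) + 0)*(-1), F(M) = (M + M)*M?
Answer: 11388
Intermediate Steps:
F(M) = 2*M² (F(M) = (2*M)*M = 2*M²)
E = -55 (E = -32 - 23 = -55)
r = -18 (r = ((2*6² + 0)*(-1))/4 = ((2*36 + 0)*(-1))/4 = ((72 + 0)*(-1))/4 = (72*(-1))/4 = (¼)*(-72) = -18)
(r + E)*(-156) = (-18 - 55)*(-156) = -73*(-156) = 11388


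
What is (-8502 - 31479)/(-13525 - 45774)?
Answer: 39981/59299 ≈ 0.67423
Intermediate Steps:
(-8502 - 31479)/(-13525 - 45774) = -39981/(-59299) = -39981*(-1/59299) = 39981/59299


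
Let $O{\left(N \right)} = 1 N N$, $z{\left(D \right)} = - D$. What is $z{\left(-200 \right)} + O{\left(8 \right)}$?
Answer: $264$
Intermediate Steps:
$O{\left(N \right)} = N^{2}$ ($O{\left(N \right)} = N N = N^{2}$)
$z{\left(-200 \right)} + O{\left(8 \right)} = \left(-1\right) \left(-200\right) + 8^{2} = 200 + 64 = 264$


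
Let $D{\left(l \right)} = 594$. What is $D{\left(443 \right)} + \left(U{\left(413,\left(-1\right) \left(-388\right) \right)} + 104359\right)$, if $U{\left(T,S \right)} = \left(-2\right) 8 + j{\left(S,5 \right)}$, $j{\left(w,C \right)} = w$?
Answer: $105325$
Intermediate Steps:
$U{\left(T,S \right)} = -16 + S$ ($U{\left(T,S \right)} = \left(-2\right) 8 + S = -16 + S$)
$D{\left(443 \right)} + \left(U{\left(413,\left(-1\right) \left(-388\right) \right)} + 104359\right) = 594 + \left(\left(-16 - -388\right) + 104359\right) = 594 + \left(\left(-16 + 388\right) + 104359\right) = 594 + \left(372 + 104359\right) = 594 + 104731 = 105325$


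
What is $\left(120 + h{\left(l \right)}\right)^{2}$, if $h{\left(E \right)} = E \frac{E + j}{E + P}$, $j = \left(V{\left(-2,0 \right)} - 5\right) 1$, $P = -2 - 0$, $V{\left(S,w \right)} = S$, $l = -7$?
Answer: $\frac{964324}{81} \approx 11905.0$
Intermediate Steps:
$P = -2$ ($P = -2 + 0 = -2$)
$j = -7$ ($j = \left(-2 - 5\right) 1 = \left(-7\right) 1 = -7$)
$h{\left(E \right)} = \frac{E \left(-7 + E\right)}{-2 + E}$ ($h{\left(E \right)} = E \frac{E - 7}{E - 2} = E \frac{-7 + E}{-2 + E} = \frac{E \left(-7 + E\right)}{-2 + E}$)
$\left(120 + h{\left(l \right)}\right)^{2} = \left(120 - \frac{7 \left(-7 - 7\right)}{-2 - 7}\right)^{2} = \left(120 - 7 \frac{1}{-9} \left(-14\right)\right)^{2} = \left(120 - \left(- \frac{7}{9}\right) \left(-14\right)\right)^{2} = \left(120 - \frac{98}{9}\right)^{2} = \left(\frac{982}{9}\right)^{2} = \frac{964324}{81}$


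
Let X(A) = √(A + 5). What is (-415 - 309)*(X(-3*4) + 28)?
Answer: -20272 - 724*I*√7 ≈ -20272.0 - 1915.5*I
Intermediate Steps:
X(A) = √(5 + A)
(-415 - 309)*(X(-3*4) + 28) = (-415 - 309)*(√(5 - 3*4) + 28) = -724*(√(5 - 12) + 28) = -724*(√(-7) + 28) = -724*(I*√7 + 28) = -724*(28 + I*√7) = -20272 - 724*I*√7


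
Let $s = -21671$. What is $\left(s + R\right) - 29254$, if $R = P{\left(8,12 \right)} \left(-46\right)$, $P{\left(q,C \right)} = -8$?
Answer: $-50557$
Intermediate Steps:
$R = 368$ ($R = \left(-8\right) \left(-46\right) = 368$)
$\left(s + R\right) - 29254 = \left(-21671 + 368\right) - 29254 = -21303 - 29254 = -50557$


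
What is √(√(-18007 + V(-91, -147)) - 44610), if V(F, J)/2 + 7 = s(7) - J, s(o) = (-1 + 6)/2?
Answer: √(-44610 + I*√17722) ≈ 0.3151 + 211.21*I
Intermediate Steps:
s(o) = 5/2 (s(o) = 5*(½) = 5/2)
V(F, J) = -9 - 2*J (V(F, J) = -14 + 2*(5/2 - J) = -14 + (5 - 2*J) = -9 - 2*J)
√(√(-18007 + V(-91, -147)) - 44610) = √(√(-18007 + (-9 - 2*(-147))) - 44610) = √(√(-18007 + (-9 + 294)) - 44610) = √(√(-18007 + 285) - 44610) = √(√(-17722) - 44610) = √(I*√17722 - 44610) = √(-44610 + I*√17722)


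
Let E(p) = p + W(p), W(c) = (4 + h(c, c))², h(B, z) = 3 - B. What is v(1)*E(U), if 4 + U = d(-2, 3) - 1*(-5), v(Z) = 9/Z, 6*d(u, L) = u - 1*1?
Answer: 1539/4 ≈ 384.75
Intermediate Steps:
d(u, L) = -⅙ + u/6 (d(u, L) = (u - 1*1)/6 = (u - 1)/6 = (-1 + u)/6 = -⅙ + u/6)
W(c) = (7 - c)² (W(c) = (4 + (3 - c))² = (7 - c)²)
U = ½ (U = -4 + ((-⅙ + (⅙)*(-2)) - 1*(-5)) = -4 + ((-⅙ - ⅓) + 5) = -4 + (-½ + 5) = -4 + 9/2 = ½ ≈ 0.50000)
E(p) = p + (-7 + p)²
v(1)*E(U) = (9/1)*(½ + (-7 + ½)²) = (9*1)*(½ + (-13/2)²) = 9*(½ + 169/4) = 9*(171/4) = 1539/4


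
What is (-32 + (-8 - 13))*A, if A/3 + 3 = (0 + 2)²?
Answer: -159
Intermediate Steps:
A = 3 (A = -9 + 3*(0 + 2)² = -9 + 3*2² = -9 + 3*4 = -9 + 12 = 3)
(-32 + (-8 - 13))*A = (-32 + (-8 - 13))*3 = (-32 - 21)*3 = -53*3 = -159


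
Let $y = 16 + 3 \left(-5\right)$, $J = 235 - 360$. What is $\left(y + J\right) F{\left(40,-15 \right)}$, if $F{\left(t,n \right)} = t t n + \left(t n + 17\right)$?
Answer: $3048292$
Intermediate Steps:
$F{\left(t,n \right)} = 17 + n t + n t^{2}$ ($F{\left(t,n \right)} = t^{2} n + \left(n t + 17\right) = n t^{2} + \left(17 + n t\right) = 17 + n t + n t^{2}$)
$J = -125$ ($J = 235 - 360 = -125$)
$y = 1$ ($y = 16 - 15 = 1$)
$\left(y + J\right) F{\left(40,-15 \right)} = \left(1 - 125\right) \left(17 - 600 - 15 \cdot 40^{2}\right) = - 124 \left(17 - 600 - 24000\right) = \left(-124\right) \left(-24583\right) = 3048292$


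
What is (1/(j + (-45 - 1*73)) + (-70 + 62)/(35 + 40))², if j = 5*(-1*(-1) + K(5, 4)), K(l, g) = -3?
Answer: 1207801/92160000 ≈ 0.013105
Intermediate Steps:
j = -10 (j = 5*(-1*(-1) - 3) = 5*(1 - 3) = 5*(-2) = -10)
(1/(j + (-45 - 1*73)) + (-70 + 62)/(35 + 40))² = (1/(-10 + (-45 - 1*73)) + (-70 + 62)/(35 + 40))² = (1/(-10 + (-45 - 73)) - 8/75)² = (1/(-10 - 118) - 8*1/75)² = (1/(-128) - 8/75)² = (-1/128 - 8/75)² = (-1099/9600)² = 1207801/92160000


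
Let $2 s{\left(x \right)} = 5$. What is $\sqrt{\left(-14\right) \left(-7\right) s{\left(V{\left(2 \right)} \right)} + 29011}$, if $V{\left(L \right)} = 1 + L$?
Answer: $2 \sqrt{7314} \approx 171.04$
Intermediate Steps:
$s{\left(x \right)} = \frac{5}{2}$ ($s{\left(x \right)} = \frac{1}{2} \cdot 5 = \frac{5}{2}$)
$\sqrt{\left(-14\right) \left(-7\right) s{\left(V{\left(2 \right)} \right)} + 29011} = \sqrt{\left(-14\right) \left(-7\right) \frac{5}{2} + 29011} = \sqrt{98 \cdot \frac{5}{2} + 29011} = \sqrt{245 + 29011} = \sqrt{29256} = 2 \sqrt{7314}$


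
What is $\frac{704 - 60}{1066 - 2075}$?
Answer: $- \frac{644}{1009} \approx -0.63826$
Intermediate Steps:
$\frac{704 - 60}{1066 - 2075} = \frac{704 - 60}{-1009} = 644 \left(- \frac{1}{1009}\right) = - \frac{644}{1009}$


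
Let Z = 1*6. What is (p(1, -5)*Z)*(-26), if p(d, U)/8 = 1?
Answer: -1248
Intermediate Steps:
p(d, U) = 8 (p(d, U) = 8*1 = 8)
Z = 6
(p(1, -5)*Z)*(-26) = (8*6)*(-26) = 48*(-26) = -1248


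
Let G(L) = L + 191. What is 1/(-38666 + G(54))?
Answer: -1/38421 ≈ -2.6027e-5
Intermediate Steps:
G(L) = 191 + L
1/(-38666 + G(54)) = 1/(-38666 + (191 + 54)) = 1/(-38666 + 245) = 1/(-38421) = -1/38421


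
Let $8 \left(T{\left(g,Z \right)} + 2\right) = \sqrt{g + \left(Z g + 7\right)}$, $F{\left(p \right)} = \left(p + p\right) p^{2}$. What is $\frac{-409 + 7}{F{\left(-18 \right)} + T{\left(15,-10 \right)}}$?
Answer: $\frac{781622}{22682593} + \frac{67 i \sqrt{2}}{22682593} \approx 0.034459 + 4.1773 \cdot 10^{-6} i$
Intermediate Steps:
$F{\left(p \right)} = 2 p^{3}$ ($F{\left(p \right)} = 2 p p^{2} = 2 p^{3}$)
$T{\left(g,Z \right)} = -2 + \frac{\sqrt{7 + g + Z g}}{8}$ ($T{\left(g,Z \right)} = -2 + \frac{\sqrt{g + \left(Z g + 7\right)}}{8} = -2 + \frac{\sqrt{g + \left(7 + Z g\right)}}{8} = -2 + \frac{\sqrt{7 + g + Z g}}{8}$)
$\frac{-409 + 7}{F{\left(-18 \right)} + T{\left(15,-10 \right)}} = \frac{-409 + 7}{2 \left(-18\right)^{3} - \left(2 - \frac{\sqrt{7 + 15 - 150}}{8}\right)} = - \frac{402}{2 \left(-5832\right) - \left(2 - \frac{\sqrt{7 + 15 - 150}}{8}\right)} = - \frac{402}{-11664 - \left(2 - \frac{\sqrt{-128}}{8}\right)} = - \frac{402}{-11664 - \left(2 - \frac{8 i \sqrt{2}}{8}\right)} = - \frac{402}{-11664 - \left(2 - i \sqrt{2}\right)} = - \frac{402}{-11666 + i \sqrt{2}}$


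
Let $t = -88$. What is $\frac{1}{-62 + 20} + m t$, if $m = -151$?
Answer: $\frac{558095}{42} \approx 13288.0$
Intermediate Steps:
$\frac{1}{-62 + 20} + m t = \frac{1}{-62 + 20} - -13288 = \frac{1}{-42} + 13288 = - \frac{1}{42} + 13288 = \frac{558095}{42}$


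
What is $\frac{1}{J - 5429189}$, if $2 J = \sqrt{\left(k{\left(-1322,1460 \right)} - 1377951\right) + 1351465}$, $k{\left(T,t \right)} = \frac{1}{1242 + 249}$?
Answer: $- \frac{32379683196}{175795419870698669} - \frac{50 i \sqrt{94208835}}{175795419870698669} \approx -1.8419 \cdot 10^{-7} - 2.7606 \cdot 10^{-12} i$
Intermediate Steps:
$k{\left(T,t \right)} = \frac{1}{1491}$
$J = \frac{25 i \sqrt{94208835}}{2982}$ ($J = \frac{\sqrt{\left(\frac{1}{1491} - 1377951\right) + 1351465}}{2} = \frac{\sqrt{- \frac{2054524940}{1491} + 1351465}}{2} = \frac{\sqrt{- \frac{39490625}{1491}}}{2} = \frac{\frac{25}{1491} i \sqrt{94208835}}{2} = \frac{25 i \sqrt{94208835}}{2982} \approx 81.373 i$)
$\frac{1}{J - 5429189} = \frac{1}{\frac{25 i \sqrt{94208835}}{2982} - 5429189} = \frac{1}{-5429189 + \frac{25 i \sqrt{94208835}}{2982}}$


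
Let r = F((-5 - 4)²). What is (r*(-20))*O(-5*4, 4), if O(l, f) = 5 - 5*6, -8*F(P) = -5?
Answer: 625/2 ≈ 312.50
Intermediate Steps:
F(P) = 5/8 (F(P) = -⅛*(-5) = 5/8)
O(l, f) = -25 (O(l, f) = 5 - 30 = -25)
r = 5/8 ≈ 0.62500
(r*(-20))*O(-5*4, 4) = ((5/8)*(-20))*(-25) = -25/2*(-25) = 625/2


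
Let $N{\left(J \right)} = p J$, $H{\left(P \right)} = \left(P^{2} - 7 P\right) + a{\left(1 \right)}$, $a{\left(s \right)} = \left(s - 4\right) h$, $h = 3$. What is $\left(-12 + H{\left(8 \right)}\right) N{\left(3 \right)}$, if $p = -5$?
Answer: $195$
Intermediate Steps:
$a{\left(s \right)} = -12 + 3 s$ ($a{\left(s \right)} = \left(s - 4\right) 3 = \left(-4 + s\right) 3 = -12 + 3 s$)
$H{\left(P \right)} = -9 + P^{2} - 7 P$ ($H{\left(P \right)} = \left(P^{2} - 7 P\right) + \left(-12 + 3 \cdot 1\right) = \left(P^{2} - 7 P\right) + \left(-12 + 3\right) = \left(P^{2} - 7 P\right) - 9 = -9 + P^{2} - 7 P$)
$N{\left(J \right)} = - 5 J$
$\left(-12 + H{\left(8 \right)}\right) N{\left(3 \right)} = \left(-12 - \left(65 - 64\right)\right) \left(\left(-5\right) 3\right) = \left(-12 - 1\right) \left(-15\right) = \left(-13\right) \left(-15\right) = 195$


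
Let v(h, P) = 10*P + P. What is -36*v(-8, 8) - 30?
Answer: -3198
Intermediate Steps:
v(h, P) = 11*P
-36*v(-8, 8) - 30 = -396*8 - 30 = -36*88 - 30 = -3168 - 30 = -3198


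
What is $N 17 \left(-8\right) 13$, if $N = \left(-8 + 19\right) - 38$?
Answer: $47736$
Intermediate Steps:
$N = -27$ ($N = 11 - 38 = -27$)
$N 17 \left(-8\right) 13 = - 27 \cdot 17 \left(-8\right) 13 = - 27 \left(\left(-136\right) 13\right) = \left(-27\right) \left(-1768\right) = 47736$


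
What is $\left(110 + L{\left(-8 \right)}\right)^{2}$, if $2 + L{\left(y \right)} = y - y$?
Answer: $11664$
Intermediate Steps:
$L{\left(y \right)} = -2$ ($L{\left(y \right)} = -2 + \left(y - y\right) = -2 + 0 = -2$)
$\left(110 + L{\left(-8 \right)}\right)^{2} = \left(110 - 2\right)^{2} = 108^{2} = 11664$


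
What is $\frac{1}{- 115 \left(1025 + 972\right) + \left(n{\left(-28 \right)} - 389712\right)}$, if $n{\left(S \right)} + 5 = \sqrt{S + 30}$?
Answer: $- \frac{309686}{191810837191} - \frac{\sqrt{2}}{383621674382} \approx -1.6145 \cdot 10^{-6}$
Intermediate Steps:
$n{\left(S \right)} = -5 + \sqrt{30 + S}$ ($n{\left(S \right)} = -5 + \sqrt{S + 30} = -5 + \sqrt{30 + S}$)
$\frac{1}{- 115 \left(1025 + 972\right) + \left(n{\left(-28 \right)} - 389712\right)} = \frac{1}{- 115 \left(1025 + 972\right) - \left(389717 - \sqrt{30 - 28}\right)} = \frac{1}{\left(-115\right) 1997 - \left(389717 - \sqrt{2}\right)} = \frac{1}{-229655 - \left(389717 - \sqrt{2}\right)} = \frac{1}{-619372 + \sqrt{2}}$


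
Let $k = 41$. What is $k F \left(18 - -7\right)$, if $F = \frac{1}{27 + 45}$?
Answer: $\frac{1025}{72} \approx 14.236$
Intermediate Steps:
$F = \frac{1}{72} \approx 0.013889$
$k F \left(18 - -7\right) = 41 \cdot \frac{1}{72} \left(18 - -7\right) = \frac{41 \left(18 + 7\right)}{72} = \frac{41}{72} \cdot 25 = \frac{1025}{72}$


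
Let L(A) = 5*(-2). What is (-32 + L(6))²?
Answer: 1764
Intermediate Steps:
L(A) = -10
(-32 + L(6))² = (-32 - 10)² = (-42)² = 1764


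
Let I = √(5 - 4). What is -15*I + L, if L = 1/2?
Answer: -29/2 ≈ -14.500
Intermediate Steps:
L = ½ ≈ 0.50000
I = 1 (I = √1 = 1)
-15*I + L = -15*1 + ½ = -15 + ½ = -29/2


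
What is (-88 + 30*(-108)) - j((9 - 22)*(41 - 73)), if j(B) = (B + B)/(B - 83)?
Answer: -1109056/333 ≈ -3330.5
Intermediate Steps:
j(B) = 2*B/(-83 + B) (j(B) = (2*B)/(-83 + B) = 2*B/(-83 + B))
(-88 + 30*(-108)) - j((9 - 22)*(41 - 73)) = (-88 + 30*(-108)) - 2*(9 - 22)*(41 - 73)/(-83 + (9 - 22)*(41 - 73)) = (-88 - 3240) - 2*(-13*(-32))/(-83 - 13*(-32)) = -3328 - 2*416/(-83 + 416) = -3328 - 2*416/333 = -3328 - 1*832/333 = -3328 - 832/333 = -1109056/333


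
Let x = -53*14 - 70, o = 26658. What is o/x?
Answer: -13329/406 ≈ -32.830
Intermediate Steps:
x = -812 (x = -742 - 70 = -812)
o/x = 26658/(-812) = 26658*(-1/812) = -13329/406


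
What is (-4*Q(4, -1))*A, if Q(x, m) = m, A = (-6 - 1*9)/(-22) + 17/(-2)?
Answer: -344/11 ≈ -31.273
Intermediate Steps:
A = -86/11 (A = (-6 - 9)*(-1/22) + 17*(-½) = -15*(-1/22) - 17/2 = 15/22 - 17/2 = -86/11 ≈ -7.8182)
(-4*Q(4, -1))*A = -4*(-1)*(-86/11) = 4*(-86/11) = -344/11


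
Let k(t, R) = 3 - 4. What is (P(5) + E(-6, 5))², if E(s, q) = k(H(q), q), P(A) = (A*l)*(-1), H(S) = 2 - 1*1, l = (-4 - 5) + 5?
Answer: 361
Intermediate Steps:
l = -4 (l = -9 + 5 = -4)
H(S) = 1 (H(S) = 2 - 1 = 1)
k(t, R) = -1
P(A) = 4*A (P(A) = (A*(-4))*(-1) = -4*A*(-1) = 4*A)
E(s, q) = -1
(P(5) + E(-6, 5))² = (4*5 - 1)² = (20 - 1)² = 19² = 361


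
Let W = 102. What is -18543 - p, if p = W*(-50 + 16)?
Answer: -15075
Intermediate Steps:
p = -3468 (p = 102*(-50 + 16) = 102*(-34) = -3468)
-18543 - p = -18543 - 1*(-3468) = -18543 + 3468 = -15075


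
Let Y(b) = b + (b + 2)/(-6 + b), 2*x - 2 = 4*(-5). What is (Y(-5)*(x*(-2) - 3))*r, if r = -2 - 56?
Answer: 45240/11 ≈ 4112.7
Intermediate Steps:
x = -9 (x = 1 + (4*(-5))/2 = 1 + (½)*(-20) = 1 - 10 = -9)
Y(b) = b + (2 + b)/(-6 + b)
r = -58
(Y(-5)*(x*(-2) - 3))*r = (((2 + (-5)² - 5*(-5))/(-6 - 5))*(-9*(-2) - 3))*(-58) = (((2 + 25 + 25)/(-11))*(18 - 3))*(-58) = (-1/11*52*15)*(-58) = -52/11*15*(-58) = -780/11*(-58) = 45240/11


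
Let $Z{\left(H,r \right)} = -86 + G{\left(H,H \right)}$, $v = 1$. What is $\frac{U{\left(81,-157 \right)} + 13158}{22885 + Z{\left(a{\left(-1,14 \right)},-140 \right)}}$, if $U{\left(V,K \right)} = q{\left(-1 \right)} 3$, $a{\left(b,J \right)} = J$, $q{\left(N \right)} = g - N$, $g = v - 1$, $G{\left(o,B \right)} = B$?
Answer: $\frac{13161}{22813} \approx 0.57691$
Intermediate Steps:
$g = 0$ ($g = 1 - 1 = 0$)
$q{\left(N \right)} = - N$ ($q{\left(N \right)} = 0 - N = - N$)
$Z{\left(H,r \right)} = -86 + H$
$U{\left(V,K \right)} = 3$ ($U{\left(V,K \right)} = \left(-1\right) \left(-1\right) 3 = 1 \cdot 3 = 3$)
$\frac{U{\left(81,-157 \right)} + 13158}{22885 + Z{\left(a{\left(-1,14 \right)},-140 \right)}} = \frac{3 + 13158}{22885 + \left(-86 + 14\right)} = \frac{13161}{22885 - 72} = \frac{13161}{22813}$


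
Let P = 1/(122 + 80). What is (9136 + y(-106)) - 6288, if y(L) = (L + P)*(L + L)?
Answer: 2557214/101 ≈ 25319.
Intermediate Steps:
P = 1/202 ≈ 0.0049505
y(L) = 2*L*(1/202 + L) (y(L) = (L + 1/202)*(L + L) = (1/202 + L)*(2*L) = 2*L*(1/202 + L))
(9136 + y(-106)) - 6288 = (9136 + (1/101)*(-106)*(1 + 202*(-106))) - 6288 = (9136 + (1/101)*(-106)*(1 - 21412)) - 6288 = (9136 + (1/101)*(-106)*(-21411)) - 6288 = (9136 + 2269566/101) - 6288 = 3192302/101 - 6288 = 2557214/101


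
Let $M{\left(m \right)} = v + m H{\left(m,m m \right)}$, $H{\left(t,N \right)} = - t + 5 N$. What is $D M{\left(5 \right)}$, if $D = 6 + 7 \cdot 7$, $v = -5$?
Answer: $32725$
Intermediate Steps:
$D = 55$ ($D = 6 + 49 = 55$)
$M{\left(m \right)} = -5 + m \left(- m + 5 m^{2}\right)$ ($M{\left(m \right)} = -5 + m \left(- m + 5 m m\right) = -5 + m \left(- m + 5 m^{2}\right)$)
$D M{\left(5 \right)} = 55 \left(-5 + 5^{2} \left(-1 + 5 \cdot 5\right)\right) = 55 \left(-5 + 25 \left(-1 + 25\right)\right) = 55 \left(-5 + 25 \cdot 24\right) = 55 \left(-5 + 600\right) = 55 \cdot 595 = 32725$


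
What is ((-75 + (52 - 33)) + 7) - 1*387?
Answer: -436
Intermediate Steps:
((-75 + (52 - 33)) + 7) - 1*387 = ((-75 + 19) + 7) - 387 = (-56 + 7) - 387 = -49 - 387 = -436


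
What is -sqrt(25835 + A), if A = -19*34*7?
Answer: -sqrt(21313) ≈ -145.99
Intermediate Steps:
A = -4522 (A = -646*7 = -4522)
-sqrt(25835 + A) = -sqrt(25835 - 4522) = -sqrt(21313)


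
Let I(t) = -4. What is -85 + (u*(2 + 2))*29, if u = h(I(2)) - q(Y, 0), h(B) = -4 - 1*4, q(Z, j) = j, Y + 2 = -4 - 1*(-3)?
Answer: -1013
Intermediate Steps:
Y = -3 (Y = -2 + (-4 - 1*(-3)) = -2 + (-4 + 3) = -2 - 1 = -3)
h(B) = -8 (h(B) = -4 - 4 = -8)
u = -8 (u = -8 - 1*0 = -8 + 0 = -8)
-85 + (u*(2 + 2))*29 = -85 - 8*(2 + 2)*29 = -85 - 8*4*29 = -85 - 32*29 = -85 - 928 = -1013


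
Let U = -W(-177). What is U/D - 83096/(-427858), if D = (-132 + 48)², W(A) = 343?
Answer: 4485409/30805776 ≈ 0.14560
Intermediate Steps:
D = 7056 (D = (-84)² = 7056)
U = -343 (U = -1*343 = -343)
U/D - 83096/(-427858) = -343/7056 - 83096/(-427858) = -343*1/7056 - 83096*(-1/427858) = -7/144 + 41548/213929 = 4485409/30805776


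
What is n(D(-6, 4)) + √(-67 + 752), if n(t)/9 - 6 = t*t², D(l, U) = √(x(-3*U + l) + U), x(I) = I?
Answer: 54 + √685 - 126*I*√14 ≈ 80.172 - 471.45*I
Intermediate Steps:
D(l, U) = √(l - 2*U) (D(l, U) = √((-3*U + l) + U) = √((l - 3*U) + U) = √(l - 2*U))
n(t) = 54 + 9*t³ (n(t) = 54 + 9*(t*t²) = 54 + 9*t³)
n(D(-6, 4)) + √(-67 + 752) = (54 + 9*(√(-6 - 2*4))³) + √(-67 + 752) = (54 + 9*(√(-6 - 8))³) + √685 = (54 + 9*(√(-14))³) + √685 = (54 + 9*(I*√14)³) + √685 = (54 + 9*(-14*I*√14)) + √685 = (54 - 126*I*√14) + √685 = 54 + √685 - 126*I*√14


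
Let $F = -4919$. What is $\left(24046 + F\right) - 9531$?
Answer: $9596$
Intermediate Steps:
$\left(24046 + F\right) - 9531 = \left(24046 - 4919\right) - 9531 = 19127 - 9531 = 9596$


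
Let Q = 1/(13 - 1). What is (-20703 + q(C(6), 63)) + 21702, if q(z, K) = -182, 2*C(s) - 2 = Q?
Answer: 817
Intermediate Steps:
Q = 1/12 ≈ 0.083333
C(s) = 25/24 (C(s) = 1 + (1/2)*(1/12) = 1 + 1/24 = 25/24)
(-20703 + q(C(6), 63)) + 21702 = (-20703 - 182) + 21702 = -20885 + 21702 = 817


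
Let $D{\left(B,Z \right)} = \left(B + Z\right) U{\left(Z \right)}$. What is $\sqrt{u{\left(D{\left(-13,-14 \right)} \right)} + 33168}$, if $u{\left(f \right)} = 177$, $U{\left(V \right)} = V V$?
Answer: $3 \sqrt{3705} \approx 182.61$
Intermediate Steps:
$U{\left(V \right)} = V^{2}$
$D{\left(B,Z \right)} = Z^{2} \left(B + Z\right)$ ($D{\left(B,Z \right)} = \left(B + Z\right) Z^{2} = Z^{2} \left(B + Z\right)$)
$\sqrt{u{\left(D{\left(-13,-14 \right)} \right)} + 33168} = \sqrt{177 + 33168} = \sqrt{33345} = 3 \sqrt{3705}$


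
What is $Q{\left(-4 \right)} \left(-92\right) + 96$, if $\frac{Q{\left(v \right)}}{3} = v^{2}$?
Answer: $-4320$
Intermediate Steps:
$Q{\left(v \right)} = 3 v^{2}$
$Q{\left(-4 \right)} \left(-92\right) + 96 = 3 \left(-4\right)^{2} \left(-92\right) + 96 = 3 \cdot 16 \left(-92\right) + 96 = 48 \left(-92\right) + 96 = -4416 + 96 = -4320$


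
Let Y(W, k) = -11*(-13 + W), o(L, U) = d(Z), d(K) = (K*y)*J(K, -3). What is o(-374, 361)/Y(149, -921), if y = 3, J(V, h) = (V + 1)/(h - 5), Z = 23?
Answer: 207/1496 ≈ 0.13837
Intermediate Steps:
J(V, h) = (1 + V)/(-5 + h)
d(K) = 3*K*(-⅛ - K/8) (d(K) = (K*3)*((1 + K)/(-5 - 3)) = (3*K)*((1 + K)/(-8)) = (3*K)*(-(1 + K)/8) = (3*K)*(-⅛ - K/8) = 3*K*(-⅛ - K/8))
o(L, U) = -207 (o(L, U) = -3/8*23*(1 + 23) = -3/8*23*24 = -207)
Y(W, k) = 143 - 11*W
o(-374, 361)/Y(149, -921) = -207/(143 - 11*149) = -207/(143 - 1639) = -207/(-1496) = -207*(-1/1496) = 207/1496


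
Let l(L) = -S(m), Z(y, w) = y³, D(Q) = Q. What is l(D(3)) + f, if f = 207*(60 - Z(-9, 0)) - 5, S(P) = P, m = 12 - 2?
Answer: 163308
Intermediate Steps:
m = 10
l(L) = -10 (l(L) = -1*10 = -10)
f = 163318 (f = 207*(60 - 1*(-9)³) - 5 = 207*(60 - 1*(-729)) - 5 = 207*(60 + 729) - 5 = 207*789 - 5 = 163323 - 5 = 163318)
l(D(3)) + f = -10 + 163318 = 163308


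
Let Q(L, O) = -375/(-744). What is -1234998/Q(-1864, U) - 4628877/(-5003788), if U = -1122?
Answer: -1532557128151527/625473500 ≈ -2.4502e+6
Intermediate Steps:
Q(L, O) = 125/248 (Q(L, O) = -375*(-1/744) = 125/248)
-1234998/Q(-1864, U) - 4628877/(-5003788) = -1234998/125/248 - 4628877/(-5003788) = -1234998*248/125 - 4628877*(-1/5003788) = -306279504/125 + 4628877/5003788 = -1532557128151527/625473500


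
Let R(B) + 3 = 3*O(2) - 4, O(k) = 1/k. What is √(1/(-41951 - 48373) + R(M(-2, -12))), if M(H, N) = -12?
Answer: I*√1246428547/15054 ≈ 2.3452*I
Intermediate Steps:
R(B) = -11/2 (R(B) = -3 + (3/2 - 4) = -3 - 5/2 = -11/2)
√(1/(-41951 - 48373) + R(M(-2, -12))) = √(1/(-41951 - 48373) - 11/2) = √(1/(-90324) - 11/2) = √(-1/90324 - 11/2) = √(-496783/90324) = I*√1246428547/15054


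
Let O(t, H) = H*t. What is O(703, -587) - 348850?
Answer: -761511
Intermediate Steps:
O(703, -587) - 348850 = -587*703 - 348850 = -412661 - 348850 = -761511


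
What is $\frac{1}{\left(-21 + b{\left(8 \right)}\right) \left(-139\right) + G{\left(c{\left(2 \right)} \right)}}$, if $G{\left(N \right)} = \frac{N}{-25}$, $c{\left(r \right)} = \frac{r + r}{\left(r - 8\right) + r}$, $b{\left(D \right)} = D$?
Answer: $\frac{25}{45176} \approx 0.00055339$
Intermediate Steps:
$c{\left(r \right)} = \frac{2 r}{-8 + 2 r}$ ($c{\left(r \right)} = \frac{2 r}{\left(-8 + r\right) + r} = \frac{2 r}{-8 + 2 r}$)
$G{\left(N \right)} = - \frac{N}{25}$ ($G{\left(N \right)} = N \left(- \frac{1}{25}\right) = - \frac{N}{25}$)
$\frac{1}{\left(-21 + b{\left(8 \right)}\right) \left(-139\right) + G{\left(c{\left(2 \right)} \right)}} = \frac{1}{\left(-21 + 8\right) \left(-139\right) - \frac{2 \frac{1}{-4 + 2}}{25}} = \frac{1}{\left(-13\right) \left(-139\right) - \frac{2 \frac{1}{-2}}{25}} = \frac{1}{1807 - \frac{2 \left(- \frac{1}{2}\right)}{25}} = \frac{1}{1807 - - \frac{1}{25}} = \frac{1}{1807 + \frac{1}{25}} = \frac{1}{\frac{45176}{25}} = \frac{25}{45176}$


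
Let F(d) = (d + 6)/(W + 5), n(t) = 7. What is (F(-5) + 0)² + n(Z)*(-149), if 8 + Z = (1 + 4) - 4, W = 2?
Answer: -51106/49 ≈ -1043.0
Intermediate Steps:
Z = -7 (Z = -8 + ((1 + 4) - 4) = -8 + (5 - 4) = -8 + 1 = -7)
F(d) = 6/7 + d/7 (F(d) = (d + 6)/(2 + 5) = (6 + d)/7 = (6 + d)*(⅐) = 6/7 + d/7)
(F(-5) + 0)² + n(Z)*(-149) = ((6/7 + (⅐)*(-5)) + 0)² + 7*(-149) = ((6/7 - 5/7) + 0)² - 1043 = (⅐ + 0)² - 1043 = (⅐)² - 1043 = 1/49 - 1043 = -51106/49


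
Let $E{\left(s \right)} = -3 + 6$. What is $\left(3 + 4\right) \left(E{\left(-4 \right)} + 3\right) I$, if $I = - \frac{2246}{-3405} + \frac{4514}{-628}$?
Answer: $- \frac{48858887}{178195} \approx -274.19$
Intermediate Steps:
$E{\left(s \right)} = 3$
$I = - \frac{6979841}{1069170}$ ($I = \left(-2246\right) \left(- \frac{1}{3405}\right) + 4514 \left(- \frac{1}{628}\right) = \frac{2246}{3405} - \frac{2257}{314} = - \frac{6979841}{1069170} \approx -6.5283$)
$\left(3 + 4\right) \left(E{\left(-4 \right)} + 3\right) I = \left(3 + 4\right) \left(3 + 3\right) \left(- \frac{6979841}{1069170}\right) = 7 \cdot 6 \left(- \frac{6979841}{1069170}\right) = 42 \left(- \frac{6979841}{1069170}\right) = - \frac{48858887}{178195}$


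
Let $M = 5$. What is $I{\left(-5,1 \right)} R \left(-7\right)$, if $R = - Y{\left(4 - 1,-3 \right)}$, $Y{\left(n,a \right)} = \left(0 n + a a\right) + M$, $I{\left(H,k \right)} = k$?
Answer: $98$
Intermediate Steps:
$Y{\left(n,a \right)} = 5 + a^{2}$ ($Y{\left(n,a \right)} = \left(0 n + a a\right) + 5 = \left(0 + a^{2}\right) + 5 = a^{2} + 5 = 5 + a^{2}$)
$R = -14$ ($R = - (5 + \left(-3\right)^{2}) = - (5 + 9) = \left(-1\right) 14 = -14$)
$I{\left(-5,1 \right)} R \left(-7\right) = 1 \left(-14\right) \left(-7\right) = \left(-14\right) \left(-7\right) = 98$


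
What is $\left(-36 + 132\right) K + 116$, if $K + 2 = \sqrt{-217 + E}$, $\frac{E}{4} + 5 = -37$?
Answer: $-76 + 96 i \sqrt{385} \approx -76.0 + 1883.7 i$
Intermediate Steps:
$E = -168$ ($E = -20 + 4 \left(-37\right) = -20 - 148 = -168$)
$K = -2 + i \sqrt{385}$ ($K = -2 + \sqrt{-217 - 168} = -2 + \sqrt{-385} = -2 + i \sqrt{385} \approx -2.0 + 19.621 i$)
$\left(-36 + 132\right) K + 116 = \left(-36 + 132\right) \left(-2 + i \sqrt{385}\right) + 116 = 96 \left(-2 + i \sqrt{385}\right) + 116 = \left(-192 + 96 i \sqrt{385}\right) + 116 = -76 + 96 i \sqrt{385}$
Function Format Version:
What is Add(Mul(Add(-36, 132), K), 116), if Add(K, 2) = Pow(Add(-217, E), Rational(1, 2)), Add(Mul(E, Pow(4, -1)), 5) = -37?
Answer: Add(-76, Mul(96, I, Pow(385, Rational(1, 2)))) ≈ Add(-76.000, Mul(1883.7, I))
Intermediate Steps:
E = -168 (E = Add(-20, Mul(4, -37)) = Add(-20, -148) = -168)
K = Add(-2, Mul(I, Pow(385, Rational(1, 2)))) (K = Add(-2, Pow(Add(-217, -168), Rational(1, 2))) = Add(-2, Pow(-385, Rational(1, 2))) = Add(-2, Mul(I, Pow(385, Rational(1, 2)))) ≈ Add(-2.0000, Mul(19.621, I)))
Add(Mul(Add(-36, 132), K), 116) = Add(Mul(Add(-36, 132), Add(-2, Mul(I, Pow(385, Rational(1, 2))))), 116) = Add(Mul(96, Add(-2, Mul(I, Pow(385, Rational(1, 2))))), 116) = Add(Add(-192, Mul(96, I, Pow(385, Rational(1, 2)))), 116) = Add(-76, Mul(96, I, Pow(385, Rational(1, 2))))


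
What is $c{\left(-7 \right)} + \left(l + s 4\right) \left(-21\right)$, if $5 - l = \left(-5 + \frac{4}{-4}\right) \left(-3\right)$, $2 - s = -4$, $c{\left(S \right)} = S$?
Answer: $-238$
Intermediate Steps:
$s = 6$ ($s = 2 - -4 = 2 + 4 = 6$)
$l = -13$ ($l = 5 - \left(-5 + \frac{4}{-4}\right) \left(-3\right) = 5 - \left(-5 + 4 \left(- \frac{1}{4}\right)\right) \left(-3\right) = 5 - \left(-5 - 1\right) \left(-3\right) = 5 - \left(-6\right) \left(-3\right) = 5 - 18 = -13$)
$c{\left(-7 \right)} + \left(l + s 4\right) \left(-21\right) = -7 + \left(-13 + 6 \cdot 4\right) \left(-21\right) = -7 + \left(-13 + 24\right) \left(-21\right) = -7 + 11 \left(-21\right) = -7 - 231 = -238$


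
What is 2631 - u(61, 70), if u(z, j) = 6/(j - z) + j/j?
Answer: 7888/3 ≈ 2629.3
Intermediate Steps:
u(z, j) = 1 + 6/(j - z) (u(z, j) = 6/(j - z) + 1 = 1 + 6/(j - z))
2631 - u(61, 70) = 2631 - (6 + 70 - 1*61)/(70 - 1*61) = 2631 - (6 + 70 - 61)/(70 - 61) = 2631 - 15/9 = 2631 - 1*5/3 = 2631 - 5/3 = 7888/3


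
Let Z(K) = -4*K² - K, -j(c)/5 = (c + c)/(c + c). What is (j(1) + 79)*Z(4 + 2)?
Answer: -11100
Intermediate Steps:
j(c) = -5 (j(c) = -5*(c + c)/(c + c) = -5*2*c/(2*c) = -5*2*c*1/(2*c) = -5*1 = -5)
Z(K) = -K - 4*K²
(j(1) + 79)*Z(4 + 2) = (-5 + 79)*(-(4 + 2)*(1 + 4*(4 + 2))) = 74*(-1*6*(1 + 4*6)) = 74*(-1*6*(1 + 24)) = 74*(-1*6*25) = 74*(-150) = -11100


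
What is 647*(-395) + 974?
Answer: -254591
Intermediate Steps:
647*(-395) + 974 = -255565 + 974 = -254591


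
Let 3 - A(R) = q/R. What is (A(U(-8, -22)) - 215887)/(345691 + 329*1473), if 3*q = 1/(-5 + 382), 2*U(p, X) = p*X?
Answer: -21486502753/82638894624 ≈ -0.26000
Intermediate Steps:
U(p, X) = X*p/2 (U(p, X) = (p*X)/2 = (X*p)/2 = X*p/2)
q = 1/1131 (q = 1/(3*(-5 + 382)) = (1/3)/377 = (1/3)*(1/377) = 1/1131 ≈ 0.00088417)
A(R) = 3 - 1/(1131*R)
(A(U(-8, -22)) - 215887)/(345691 + 329*1473) = ((3 - 1/(1131*((1/2)*(-22)*(-8)))) - 215887)/(345691 + 329*1473) = ((3 - 1/1131/88) - 215887)/(345691 + 484617) = ((3 - 1/1131*1/88) - 215887)/830308 = ((3 - 1/99528) - 215887)*(1/830308) = (298583/99528 - 215887)*(1/830308) = -21486502753/99528*1/830308 = -21486502753/82638894624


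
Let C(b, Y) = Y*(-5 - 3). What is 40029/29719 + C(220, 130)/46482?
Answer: 914860109/690699279 ≈ 1.3245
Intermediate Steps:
C(b, Y) = -8*Y (C(b, Y) = Y*(-8) = -8*Y)
40029/29719 + C(220, 130)/46482 = 40029/29719 - 8*130/46482 = 40029*(1/29719) - 1040*1/46482 = 40029/29719 - 520/23241 = 914860109/690699279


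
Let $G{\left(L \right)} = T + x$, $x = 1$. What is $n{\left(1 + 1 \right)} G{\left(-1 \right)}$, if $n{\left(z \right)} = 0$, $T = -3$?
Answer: $0$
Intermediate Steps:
$G{\left(L \right)} = -2$ ($G{\left(L \right)} = -3 + 1 = -2$)
$n{\left(1 + 1 \right)} G{\left(-1 \right)} = 0 \left(-2\right) = 0$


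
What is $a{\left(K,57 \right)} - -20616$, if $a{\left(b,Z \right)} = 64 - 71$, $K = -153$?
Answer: $20609$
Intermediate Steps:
$a{\left(b,Z \right)} = -7$
$a{\left(K,57 \right)} - -20616 = -7 - -20616 = -7 + 20616 = 20609$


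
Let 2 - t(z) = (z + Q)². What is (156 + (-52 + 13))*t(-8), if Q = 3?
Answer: -2691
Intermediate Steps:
t(z) = 2 - (3 + z)² (t(z) = 2 - (z + 3)² = 2 - (3 + z)²)
(156 + (-52 + 13))*t(-8) = (156 + (-52 + 13))*(2 - (3 - 8)²) = (156 - 39)*(2 - 1*(-5)²) = 117*(2 - 1*25) = 117*(2 - 25) = 117*(-23) = -2691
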